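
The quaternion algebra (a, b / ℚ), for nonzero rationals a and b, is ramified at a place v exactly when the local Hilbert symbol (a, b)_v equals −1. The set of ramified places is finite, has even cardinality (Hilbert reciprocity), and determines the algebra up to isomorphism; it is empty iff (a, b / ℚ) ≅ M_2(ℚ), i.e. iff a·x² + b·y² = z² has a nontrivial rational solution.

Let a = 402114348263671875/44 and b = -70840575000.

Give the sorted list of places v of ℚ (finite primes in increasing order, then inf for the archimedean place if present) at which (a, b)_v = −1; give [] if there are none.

[]

(a, b) ≡ (2145, -230) mod (ℚ^×)²; places V = {2, 3, 5, 11, 13, 23, ∞}.
(a,b)_∞: sgn(2145)=+, sgn(-230)=−, so +1.
(a,b)_13: α=3, u≡3; β=2, v≡3 (mod 13); (3|13)=+1, (3|13)=+1; sign (−1)^0·+1^2·+1^3 = +1.
(a,b)_11: α=-1, u≡10; β=0, v≡3 (mod 11); (10|11)=-1, (3|11)=+1; sign (−1)^0·-1^0·+1^-1 = +1.
(a,b)_3: α=11, u≡1; β=6, v≡1 (mod 3); (1|3)=+1, (1|3)=+1; sign (−1)^0·+1^6·+1^11 = +1.
(a,b)_2: α=-2, β=3; u≡1, v≡5 (mod 8); ε(u)ε(v)=0·0, αω(v)=-2·1, βω(u)=3·0; sum ≡ 0  ⇒  +1.
(a,b)_5: α=9, u≡4; β=5, v≡1 (mod 5); (4|5)=+1, (1|5)=+1; sign (−1)^0·+1^5·+1^9 = +1.
(a,b)_23: α=2, u≡3; β=1, v≡13 (mod 23); (3|23)=+1, (13|23)=+1; sign (−1)^0·+1^1·+1^2 = +1.
Ram(a, b) = ∅: the form 2145·x² + -230·y² − z² is isotropic over every ℚ_v, so by Hasse–Minkowski it is isotropic over ℚ.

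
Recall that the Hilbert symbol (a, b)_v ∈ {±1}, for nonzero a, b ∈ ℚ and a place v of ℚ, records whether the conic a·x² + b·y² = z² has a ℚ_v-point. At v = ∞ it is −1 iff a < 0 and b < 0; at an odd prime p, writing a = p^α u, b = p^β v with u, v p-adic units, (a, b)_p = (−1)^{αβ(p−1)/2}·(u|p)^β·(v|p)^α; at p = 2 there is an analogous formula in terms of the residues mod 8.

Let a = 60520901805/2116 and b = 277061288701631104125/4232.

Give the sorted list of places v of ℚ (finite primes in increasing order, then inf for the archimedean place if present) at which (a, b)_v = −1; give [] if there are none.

(a, b) ≡ (5, 2730) mod (ℚ^×)²; places V = {2, 3, 5, 7, 13, 23, 31, ∞}.
(a,b)_7: α=2, u≡3; β=5, v≡5 (mod 7); (3|7)=-1, (5|7)=-1; sign (−1)^0·-1^5·-1^2 = -1.
(a,b)_∞: sgn(5)=+, sgn(2730)=+, so +1.
(a,b)_5: α=1, u≡1; β=3, v≡4 (mod 5); (1|5)=+1, (4|5)=+1; sign (−1)^0·+1^3·+1^1 = +1.
(a,b)_13: α=4, u≡7; β=7, v≡5 (mod 13); (7|13)=-1, (5|13)=-1; sign (−1)^0·-1^7·-1^4 = -1.
(a,b)_31: α=2, u≡5; β=2, v≡20 (mod 31); (5|31)=+1, (20|31)=+1; sign (−1)^0·+1^2·+1^2 = +1.
(a,b)_23: α=-2, u≡10; β=-2, v≡8 (mod 23); (10|23)=-1, (8|23)=+1; sign (−1)^0·-1^-2·+1^-2 = +1.
(a,b)_2: α=-2, β=-3; u≡5, v≡5 (mod 8); ε(u)ε(v)=0·0, αω(v)=-2·1, βω(u)=-3·1; sum ≡ 1  ⇒  -1.
(a,b)_3: α=2, u≡2; β=7, v≡1 (mod 3); (2|3)=-1, (1|3)=+1; sign (−1)^0·-1^7·+1^2 = -1.
(5, 2730 / ℚ) ramifies at {2, 3, 7, 13}: a division algebra.

[2, 3, 7, 13]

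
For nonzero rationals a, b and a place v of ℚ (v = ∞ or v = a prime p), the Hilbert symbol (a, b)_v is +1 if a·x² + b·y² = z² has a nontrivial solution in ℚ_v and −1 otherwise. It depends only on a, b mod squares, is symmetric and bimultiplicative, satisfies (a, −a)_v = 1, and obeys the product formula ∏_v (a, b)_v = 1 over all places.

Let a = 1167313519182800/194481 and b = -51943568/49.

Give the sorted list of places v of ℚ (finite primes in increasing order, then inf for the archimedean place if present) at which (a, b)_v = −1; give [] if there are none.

(a, b) ≡ (437, -17) mod (ℚ^×)²; places V = {2, 3, 5, 7, 11, 17, 19, 23, ∞}.
(a,b)_19: α=3, u≡17; β=2, v≡12 (mod 19); (17|19)=+1, (12|19)=-1; sign (−1)^0·+1^2·-1^3 = -1.
(a,b)_5: α=2, u≡2; β=0, v≡3 (mod 5); (2|5)=-1, (3|5)=-1; sign (−1)^0·-1^0·-1^2 = +1.
(a,b)_∞: sgn(437)=+, sgn(-17)=−, so +1.
(a,b)_23: α=3, u≡21; β=2, v≡6 (mod 23); (21|23)=-1, (6|23)=+1; sign (−1)^0·-1^2·+1^3 = +1.
(a,b)_3: α=-4, u≡2; β=0, v≡1 (mod 3); (2|3)=-1, (1|3)=+1; sign (−1)^0·-1^0·+1^-4 = +1.
(a,b)_11: α=2, u≡6; β=0, v≡1 (mod 11); (6|11)=-1, (1|11)=+1; sign (−1)^0·-1^0·+1^2 = +1.
(a,b)_2: α=4, β=4; u≡5, v≡7 (mod 8); ε(u)ε(v)=0·1, αω(v)=4·0, βω(u)=4·1; sum ≡ 0  ⇒  +1.
(a,b)_7: α=-4, u≡6; β=-2, v≡2 (mod 7); (6|7)=-1, (2|7)=+1; sign (−1)^0·-1^-2·+1^-4 = +1.
(a,b)_17: α=2, u≡11; β=1, v≡13 (mod 17); (11|17)=-1, (13|17)=+1; sign (−1)^0·-1^1·+1^2 = -1.
(437, -17 / ℚ) ramifies at {17, 19}: a division algebra.

[17, 19]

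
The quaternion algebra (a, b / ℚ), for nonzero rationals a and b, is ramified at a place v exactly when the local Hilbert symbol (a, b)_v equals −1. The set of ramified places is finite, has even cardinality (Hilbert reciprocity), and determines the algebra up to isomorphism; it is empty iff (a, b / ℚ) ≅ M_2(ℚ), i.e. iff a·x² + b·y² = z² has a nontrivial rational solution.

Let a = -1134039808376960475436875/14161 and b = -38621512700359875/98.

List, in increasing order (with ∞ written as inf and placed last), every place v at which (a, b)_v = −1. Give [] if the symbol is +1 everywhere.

[2, 11, 13, inf]

(a, b) ≡ (-11, -390) mod (ℚ^×)²; places V = {2, 3, 5, 7, 11, 13, 17, ∞}.
(a,b)_13: α=6, u≡2; β=3, v≡3 (mod 13); (2|13)=-1, (3|13)=+1; sign (−1)^0·-1^3·+1^6 = -1.
(a,b)_∞: sgn(-11)=−, sgn(-390)=−, so -1.
(a,b)_17: α=-2, u≡7; β=0, v≡1 (mod 17); (7|17)=-1, (1|17)=+1; sign (−1)^0·-1^0·+1^-2 = +1.
(a,b)_3: α=24, u≡1; β=19, v≡2 (mod 3); (1|3)=+1, (2|3)=-1; sign (−1)^0·+1^19·-1^24 = +1.
(a,b)_5: α=4, u≡1; β=3, v≡2 (mod 5); (1|5)=+1, (2|5)=-1; sign (−1)^0·+1^3·-1^4 = +1.
(a,b)_7: α=-2, u≡6; β=-2, v≡4 (mod 7); (6|7)=-1, (4|7)=+1; sign (−1)^0·-1^-2·+1^-2 = +1.
(a,b)_11: α=3, u≡7; β=2, v≡7 (mod 11); (7|11)=-1, (7|11)=-1; sign (−1)^0·-1^2·-1^3 = -1.
(a,b)_2: α=0, β=-1; u≡5, v≡5 (mod 8); ε(u)ε(v)=0·0, αω(v)=0·1, βω(u)=-1·1; sum ≡ 1  ⇒  -1.
(-11, -390 / ℚ) ramifies at {2, 11, 13, ∞}: a division algebra.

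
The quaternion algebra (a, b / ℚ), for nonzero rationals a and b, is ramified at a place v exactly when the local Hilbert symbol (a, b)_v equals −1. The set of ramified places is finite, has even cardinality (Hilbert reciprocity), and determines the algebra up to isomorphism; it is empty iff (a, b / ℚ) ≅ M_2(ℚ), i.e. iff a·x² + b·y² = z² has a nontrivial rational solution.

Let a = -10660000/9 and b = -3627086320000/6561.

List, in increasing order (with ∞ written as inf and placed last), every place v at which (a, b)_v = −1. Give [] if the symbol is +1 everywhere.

[41, inf]

Mod squares: a ≡ -1066, b ≡ -749398. Check v ∈ {∞, 2, 3, 5, 11, 13, 19, 37, 41}.
v=41: a=41^1·(≡7), b=41^1·(≡10) mod 41; (7|41)=-1, (10|41)=+1; (−1)^{1·1·20}·(-1)^1·(+1)^1 = -1.
v=5: a=5^4·(≡1), b=5^4·(≡3) mod 5; (1|5)=+1, (3|5)=-1; (−1)^{4·4·2}·(+1)^4·(-1)^4 = +1.
v=∞: -1066 < 0 and -749398 < 0  ⇒  (a,b)_∞ = -1.
v=19: a=19^0·(≡5), b=19^1·(≡18) mod 19; (5|19)=+1, (18|19)=-1; (−1)^{0·1·9}·(+1)^1·(-1)^0 = +1.
v=11: a=11^0·(≡5), b=11^2·(≡8) mod 11; (5|11)=+1, (8|11)=-1; (−1)^{0·2·5}·(+1)^2·(-1)^0 = +1.
v=2: v_2(a)=5, v_2(b)=7; units ≡ 3, 5 (mod 8); ε·ε+αω+βω = 1·0+5·1+7·1 ≡ 0  ⇒  (a,b)_2 = +1.
v=37: a=37^0·(≡16), b=37^1·(≡18) mod 37; (16|37)=+1, (18|37)=-1; (−1)^{0·1·18}·(+1)^1·(-1)^0 = +1.
v=13: a=13^1·(≡3), b=13^1·(≡9) mod 13; (3|13)=+1, (9|13)=+1; (−1)^{1·1·6}·(+1)^1·(+1)^1 = +1.
v=3: a=3^-2·(≡2), b=3^-8·(≡2) mod 3; (2|3)=-1, (2|3)=-1; (−1)^{-2·-8·1}·(-1)^-8·(-1)^-2 = +1.
Ram(-1066, -749398) = {41, ∞}; no ℚ_41-point on the conic.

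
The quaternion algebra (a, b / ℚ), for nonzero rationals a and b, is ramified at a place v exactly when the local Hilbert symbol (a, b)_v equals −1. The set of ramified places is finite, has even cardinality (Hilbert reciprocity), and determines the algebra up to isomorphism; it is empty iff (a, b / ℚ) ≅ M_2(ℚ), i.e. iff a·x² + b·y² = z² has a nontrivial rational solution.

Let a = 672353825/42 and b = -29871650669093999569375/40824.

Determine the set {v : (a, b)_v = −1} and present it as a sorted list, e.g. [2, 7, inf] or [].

[2, 7, 17, 37]

(a, b) ≡ (6683754, -5474) mod (ℚ^×)²; places V = {2, 3, 5, 7, 11, 13, 17, 23, 37, ∞}.
(a,b)_3: α=-1, u≡1; β=-6, v≡1 (mod 3); (1|3)=+1, (1|3)=+1; sign (−1)^0·+1^-6·+1^-1 = +1.
(a,b)_2: α=-1, β=-3; u≡5, v≡7 (mod 8); ε(u)ε(v)=0·1, αω(v)=-1·0, βω(u)=-3·1; sum ≡ 1  ⇒  -1.
(a,b)_5: α=2, u≡4; β=4, v≡1 (mod 5); (4|5)=+1, (1|5)=+1; sign (−1)^0·+1^4·+1^2 = +1.
(a,b)_17: α=1, u≡6; β=3, v≡15 (mod 17); (6|17)=-1, (15|17)=+1; sign (−1)^0·-1^3·+1^1 = -1.
(a,b)_7: α=-1, u≡4; β=-1, v≡2 (mod 7); (4|7)=+1, (2|7)=+1; sign (−1)^1·+1^-1·+1^-1 = -1.
(a,b)_37: α=1, u≡20; β=2, v≡8 (mod 37); (20|37)=-1, (8|37)=-1; sign (−1)^0·-1^2·-1^1 = -1.
(a,b)_11: α=1, u≡10; β=2, v≡1 (mod 11); (10|11)=-1, (1|11)=+1; sign (−1)^0·-1^2·+1^1 = +1.
(a,b)_∞: sgn(6683754)=+, sgn(-5474)=−, so +1.
(a,b)_23: α=1, u≡16; β=3, v≡19 (mod 23); (16|23)=+1, (19|23)=-1; sign (−1)^1·+1^3·-1^1 = +1.
(a,b)_13: α=2, u≡3; β=6, v≡9 (mod 13); (3|13)=+1, (9|13)=+1; sign (−1)^0·+1^6·+1^2 = +1.
|Ram(6683754, -5474)| = 4, even; anisotropic at {2, 7, 17, 37}.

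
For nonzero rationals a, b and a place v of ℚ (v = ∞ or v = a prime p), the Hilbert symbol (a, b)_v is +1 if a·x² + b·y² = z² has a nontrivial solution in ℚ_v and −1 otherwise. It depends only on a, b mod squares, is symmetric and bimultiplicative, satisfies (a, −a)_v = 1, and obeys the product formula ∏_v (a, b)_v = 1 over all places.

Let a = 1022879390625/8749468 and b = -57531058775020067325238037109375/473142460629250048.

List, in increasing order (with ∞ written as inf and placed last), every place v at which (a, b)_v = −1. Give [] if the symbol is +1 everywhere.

(a, b) ≡ (7, -609) mod (ℚ^×)²; places V = {2, 3, 5, 7, 13, 29, 31, 43, 53, ∞}.
(a,b)_2: α=-2, β=-12; u≡7, v≡7 (mod 8); ε(u)ε(v)=1·1, αω(v)=-2·0, βω(u)=-12·0; sum ≡ 1  ⇒  -1.
(a,b)_43: α=-2, u≡5; β=-4, v≡16 (mod 43); (5|43)=-1, (16|43)=+1; sign (−1)^0·-1^-4·+1^-2 = +1.
(a,b)_53: α=0, u≡36; β=2, v≡23 (mod 53); (36|53)=+1, (23|53)=-1; sign (−1)^0·+1^2·-1^0 = +1.
(a,b)_29: α=2, u≡5; β=5, v≡21 (mod 29); (5|29)=+1, (21|29)=-1; sign (−1)^0·+1^5·-1^2 = +1.
(a,b)_7: α=-1, u≡2; β=-1, v≡1 (mod 7); (2|7)=+1, (1|7)=+1; sign (−1)^1·+1^-1·+1^-1 = -1.
(a,b)_∞: sgn(7)=+, sgn(-609)=−, so +1.
(a,b)_5: α=6, u≡2; β=14, v≡1 (mod 5); (2|5)=-1, (1|5)=+1; sign (−1)^0·-1^14·+1^6 = +1.
(a,b)_13: α=-2, u≡11; β=-6, v≡5 (mod 13); (11|13)=-1, (5|13)=-1; sign (−1)^0·-1^-6·-1^-2 = +1.
(a,b)_3: α=4, u≡1; β=11, v≡1 (mod 3); (1|3)=+1, (1|3)=+1; sign (−1)^0·+1^11·+1^4 = +1.
(a,b)_31: α=2, u≡16; β=4, v≡22 (mod 31); (16|31)=+1, (22|31)=-1; sign (−1)^0·+1^4·-1^2 = +1.
|Ram(7, -609)| = 2, even; anisotropic at {2, 7}.

[2, 7]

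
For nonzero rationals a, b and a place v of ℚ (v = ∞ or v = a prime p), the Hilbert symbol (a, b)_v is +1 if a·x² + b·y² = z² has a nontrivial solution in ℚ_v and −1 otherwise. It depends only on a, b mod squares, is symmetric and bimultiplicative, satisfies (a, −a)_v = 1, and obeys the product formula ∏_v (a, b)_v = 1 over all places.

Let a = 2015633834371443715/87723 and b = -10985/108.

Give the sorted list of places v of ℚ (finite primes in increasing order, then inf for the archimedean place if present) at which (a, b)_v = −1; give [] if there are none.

(a, b) ≡ (2145, -195) mod (ℚ^×)²; places V = {2, 3, 5, 11, 13, 19, ∞}.
(a,b)_5: α=1, u≡1; β=1, v≡1 (mod 5); (1|5)=+1, (1|5)=+1; sign (−1)^0·+1^1·+1^1 = +1.
(a,b)_11: α=3, u≡2; β=0, v≡9 (mod 11); (2|11)=-1, (9|11)=+1; sign (−1)^0·-1^0·+1^3 = +1.
(a,b)_∞: sgn(2145)=+, sgn(-195)=−, so +1.
(a,b)_19: α=-2, u≡5; β=0, v≡10 (mod 19); (5|19)=+1, (10|19)=-1; sign (−1)^0·+1^0·-1^-2 = +1.
(a,b)_2: α=0, β=-2; u≡1, v≡5 (mod 8); ε(u)ε(v)=0·0, αω(v)=0·1, βω(u)=-2·0; sum ≡ 0  ⇒  +1.
(a,b)_3: α=-5, u≡1; β=-3, v≡1 (mod 3); (1|3)=+1, (1|3)=+1; sign (−1)^1·+1^-3·+1^-5 = -1.
(a,b)_13: α=13, u≡1; β=3, v≡2 (mod 13); (1|13)=+1, (2|13)=-1; sign (−1)^0·+1^3·-1^13 = -1.
(2145, -195 / ℚ) ramifies at {3, 13}: a division algebra.

[3, 13]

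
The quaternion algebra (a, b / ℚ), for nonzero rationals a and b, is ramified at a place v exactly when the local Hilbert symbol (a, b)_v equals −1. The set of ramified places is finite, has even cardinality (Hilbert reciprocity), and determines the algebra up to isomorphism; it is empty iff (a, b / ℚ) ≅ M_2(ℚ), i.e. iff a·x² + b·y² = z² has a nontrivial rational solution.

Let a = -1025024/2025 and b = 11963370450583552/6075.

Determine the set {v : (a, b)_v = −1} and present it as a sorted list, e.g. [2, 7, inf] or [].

Mod squares: a ≡ -1001, b ≡ 66. Check v ∈ {∞, 2, 3, 5, 7, 11, 13}.
v=13: a=13^1·(≡1), b=13^4·(≡9) mod 13; (1|13)=+1, (9|13)=+1; (−1)^{1·4·6}·(+1)^4·(+1)^1 = +1.
v=3: a=3^-4·(≡1), b=3^-5·(≡1) mod 3; (1|3)=+1, (1|3)=+1; (−1)^{-4·-5·1}·(+1)^-5·(+1)^-4 = +1.
v=2: v_2(a)=10, v_2(b)=17; units ≡ 7, 1 (mod 8); ε·ε+αω+βω = 1·0+10·0+17·0 ≡ 0  ⇒  (a,b)_2 = +1.
v=7: a=7^1·(≡4), b=7^4·(≡3) mod 7; (4|7)=+1, (3|7)=-1; (−1)^{1·4·3}·(+1)^4·(-1)^1 = -1.
v=11: a=11^1·(≡8), b=11^3·(≡2) mod 11; (8|11)=-1, (2|11)=-1; (−1)^{1·3·5}·(-1)^3·(-1)^1 = -1.
v=5: a=5^-2·(≡1), b=5^-2·(≡4) mod 5; (1|5)=+1, (4|5)=+1; (−1)^{-2·-2·2}·(+1)^-2·(+1)^-2 = +1.
v=∞: -1001 < 0 and 66 > 0  ⇒  (a,b)_∞ = +1.
|Ram(-1001, 66)| = 2, even; anisotropic at {7, 11}.

[7, 11]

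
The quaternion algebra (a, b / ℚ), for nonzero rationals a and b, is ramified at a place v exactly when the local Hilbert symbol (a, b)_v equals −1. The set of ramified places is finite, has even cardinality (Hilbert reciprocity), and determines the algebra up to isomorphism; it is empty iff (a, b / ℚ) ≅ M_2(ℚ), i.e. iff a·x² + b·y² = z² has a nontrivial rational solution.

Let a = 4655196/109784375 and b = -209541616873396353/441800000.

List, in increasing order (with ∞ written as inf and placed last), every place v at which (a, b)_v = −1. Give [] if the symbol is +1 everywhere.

[5, 7, 13, 19]

(a, b) ≡ (250705, -19285) mod (ℚ^×)²; places V = {2, 3, 5, 7, 13, 19, 29, 43, 47, ∞}.
(a,b)_47: α=0, u≡14; β=-2, v≡28 (mod 47); (14|47)=+1, (28|47)=+1; sign (−1)^0·+1^-2·+1^0 = +1.
(a,b)_∞: sgn(250705)=+, sgn(-19285)=−, so +1.
(a,b)_2: α=2, β=-6; u≡1, v≡3 (mod 8); ε(u)ε(v)=0·1, αω(v)=2·1, βω(u)=-6·0; sum ≡ 0  ⇒  +1.
(a,b)_43: α=-2, u≡41; β=0, v≡39 (mod 43); (41|43)=+1, (39|43)=-1; sign (−1)^0·+1^0·-1^-2 = +1.
(a,b)_13: α=1, u≡6; β=2, v≡2 (mod 13); (6|13)=-1, (2|13)=-1; sign (−1)^0·-1^2·-1^1 = -1.
(a,b)_7: α=3, u≡6; β=7, v≡6 (mod 7); (6|7)=-1, (6|7)=-1; sign (−1)^1·-1^7·-1^3 = -1.
(a,b)_5: α=-5, u≡1; β=-5, v≡2 (mod 5); (1|5)=+1, (2|5)=-1; sign (−1)^0·+1^-5·-1^-5 = -1.
(a,b)_29: α=1, u≡3; β=3, v≡3 (mod 29); (3|29)=-1, (3|29)=-1; sign (−1)^0·-1^3·-1^1 = +1.
(a,b)_19: α=-1, u≡17; β=3, v≡1 (mod 19); (17|19)=+1, (1|19)=+1; sign (−1)^1·+1^3·+1^-1 = -1.
(a,b)_3: α=2, u≡1; β=2, v≡2 (mod 3); (1|3)=+1, (2|3)=-1; sign (−1)^0·+1^2·-1^2 = +1.
|Ram(250705, -19285)| = 4, even; anisotropic at {5, 7, 13, 19}.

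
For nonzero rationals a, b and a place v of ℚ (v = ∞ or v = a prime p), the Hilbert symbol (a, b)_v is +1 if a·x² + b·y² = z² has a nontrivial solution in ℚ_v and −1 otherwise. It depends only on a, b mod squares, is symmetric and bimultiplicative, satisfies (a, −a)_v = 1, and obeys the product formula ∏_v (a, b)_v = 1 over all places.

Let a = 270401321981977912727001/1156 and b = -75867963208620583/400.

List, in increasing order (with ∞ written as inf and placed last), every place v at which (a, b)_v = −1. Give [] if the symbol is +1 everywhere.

[11, 19, 29, 43]

(a, b) ≡ (1001, -260623) mod (ℚ^×)²; places V = {2, 3, 5, 7, 11, 13, 17, 19, 29, 43, ∞}.
(a,b)_29: α=2, u≡12; β=1, v≡11 (mod 29); (12|29)=-1, (11|29)=-1; sign (−1)^0·-1^1·-1^2 = -1.
(a,b)_43: α=2, u≡20; β=1, v≡30 (mod 43); (20|43)=-1, (30|43)=-1; sign (−1)^0·-1^1·-1^2 = -1.
(a,b)_17: α=-2, u≡16; β=0, v≡1 (mod 17); (16|17)=+1, (1|17)=+1; sign (−1)^0·+1^0·+1^-2 = +1.
(a,b)_3: α=4, u≡2; β=0, v≡2 (mod 3); (2|3)=-1, (2|3)=-1; sign (−1)^0·-1^0·-1^4 = +1.
(a,b)_5: α=0, u≡1; β=-2, v≡2 (mod 5); (1|5)=+1, (2|5)=-1; sign (−1)^0·+1^-2·-1^0 = +1.
(a,b)_13: α=3, u≡4; β=2, v≡1 (mod 13); (4|13)=+1, (1|13)=+1; sign (−1)^0·+1^2·+1^3 = +1.
(a,b)_2: α=-2, β=-4; u≡1, v≡1 (mod 8); ε(u)ε(v)=0·0, αω(v)=-2·0, βω(u)=-4·0; sum ≡ 0  ⇒  +1.
(a,b)_19: α=2, u≡8; β=1, v≡16 (mod 19); (8|19)=-1, (16|19)=+1; sign (−1)^0·-1^1·+1^2 = -1.
(a,b)_∞: sgn(1001)=+, sgn(-260623)=−, so +1.
(a,b)_11: α=5, u≡1; β=5, v≡4 (mod 11); (1|11)=+1, (4|11)=+1; sign (−1)^1·+1^5·+1^5 = -1.
(a,b)_7: α=5, u≡3; β=6, v≡4 (mod 7); (3|7)=-1, (4|7)=+1; sign (−1)^0·-1^6·+1^5 = +1.
|Ram(1001, -260623)| = 4, even; anisotropic at {11, 19, 29, 43}.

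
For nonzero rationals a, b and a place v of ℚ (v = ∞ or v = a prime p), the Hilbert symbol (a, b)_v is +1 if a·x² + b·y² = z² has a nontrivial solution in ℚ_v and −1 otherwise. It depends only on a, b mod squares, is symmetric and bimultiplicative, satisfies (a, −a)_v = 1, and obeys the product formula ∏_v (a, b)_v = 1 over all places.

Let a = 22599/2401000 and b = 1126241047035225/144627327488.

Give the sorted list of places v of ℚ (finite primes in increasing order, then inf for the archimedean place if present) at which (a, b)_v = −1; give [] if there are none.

(a, b) ≡ (310, 2) mod (ℚ^×)²; places V = {2, 3, 5, 7, 11, 31, ∞}.
(a,b)_3: α=6, u≡1; β=18, v≡2 (mod 3); (1|3)=+1, (2|3)=-1; sign (−1)^0·+1^18·-1^6 = +1.
(a,b)_2: α=-3, β=-9; u≡3, v≡1 (mod 8); ε(u)ε(v)=1·0, αω(v)=-3·0, βω(u)=-9·1; sum ≡ 1  ⇒  -1.
(a,b)_∞: sgn(310)=+, sgn(2)=+, so +1.
(a,b)_5: α=-3, u≡3; β=2, v≡3 (mod 5); (3|5)=-1, (3|5)=-1; sign (−1)^0·-1^2·-1^-3 = -1.
(a,b)_31: α=1, u≡9; β=2, v≡7 (mod 31); (9|31)=+1, (7|31)=+1; sign (−1)^0·+1^2·+1^1 = +1.
(a,b)_11: α=0, u≡2; β=2, v≡10 (mod 11); (2|11)=-1, (10|11)=-1; sign (−1)^0·-1^2·-1^0 = +1.
(a,b)_7: α=-4, u≡4; β=-10, v≡2 (mod 7); (4|7)=+1, (2|7)=+1; sign (−1)^0·+1^-10·+1^-4 = +1.
Ram(310, 2) = {2, 5}; no ℚ_2-point on the conic.

[2, 5]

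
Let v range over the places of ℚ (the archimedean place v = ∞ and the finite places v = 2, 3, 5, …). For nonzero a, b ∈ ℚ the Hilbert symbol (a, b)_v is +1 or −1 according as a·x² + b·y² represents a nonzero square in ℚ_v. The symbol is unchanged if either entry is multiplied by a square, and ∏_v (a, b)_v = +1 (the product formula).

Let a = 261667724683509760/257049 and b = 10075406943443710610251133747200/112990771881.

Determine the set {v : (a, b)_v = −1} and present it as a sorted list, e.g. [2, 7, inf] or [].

Mod squares: a ≡ 3010, b ≡ 43. Check v ∈ {∞, 2, 3, 5, 7, 11, 13, 17, 43}.
v=43: a=43^3·(≡39), b=43^5·(≡6) mod 43; (39|43)=-1, (6|43)=+1; (−1)^{3·5·21}·(-1)^5·(+1)^3 = +1.
v=11: a=11^4·(≡7), b=11^6·(≡2) mod 11; (7|11)=-1, (2|11)=-1; (−1)^{4·6·5}·(-1)^6·(-1)^4 = +1.
v=2: v_2(a)=17, v_2(b)=28; units ≡ 1, 3 (mod 8); ε·ε+αω+βω = 0·1+17·1+28·0 ≡ 1  ⇒  (a,b)_2 = -1.
v=∞: 3010 > 0 and 43 > 0  ⇒  (a,b)_∞ = +1.
v=13: a=13^-4·(≡2), b=13^-6·(≡10) mod 13; (2|13)=-1, (10|13)=+1; (−1)^{-4·-6·6}·(-1)^-6·(+1)^-4 = +1.
v=17: a=17^0·(≡13), b=17^-2·(≡9) mod 17; (13|17)=+1, (9|17)=+1; (−1)^{0·-2·8}·(+1)^-2·(+1)^0 = +1.
v=7: a=7^3·(≡5), b=7^8·(≡1) mod 7; (5|7)=-1, (1|7)=+1; (−1)^{3·8·3}·(-1)^8·(+1)^3 = +1.
v=3: a=3^-2·(≡1), b=3^-4·(≡1) mod 3; (1|3)=+1, (1|3)=+1; (−1)^{-2·-4·1}·(+1)^-4·(+1)^-2 = +1.
v=5: a=5^1·(≡3), b=5^2·(≡3) mod 5; (3|5)=-1, (3|5)=-1; (−1)^{1·2·2}·(-1)^2·(-1)^1 = -1.
(3010, 43 / ℚ) ramifies at {2, 5}: a division algebra.

[2, 5]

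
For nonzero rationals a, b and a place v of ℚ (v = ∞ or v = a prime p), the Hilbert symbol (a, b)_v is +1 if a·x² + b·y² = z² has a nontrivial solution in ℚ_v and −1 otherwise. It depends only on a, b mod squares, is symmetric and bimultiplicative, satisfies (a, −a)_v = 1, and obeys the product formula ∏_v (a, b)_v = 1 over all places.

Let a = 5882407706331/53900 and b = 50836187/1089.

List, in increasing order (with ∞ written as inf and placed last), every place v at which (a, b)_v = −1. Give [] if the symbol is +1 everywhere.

(a, b) ≡ (13590944081, 50836187) mod (ℚ^×)²; places V = {2, 3, 5, 7, 11, 13, 23, 31, 37, 41, 43, 47, ∞}.
(a,b)_47: α=1, u≡22; β=1, v≡13 (mod 47); (22|47)=-1, (13|47)=-1; sign (−1)^1·-1^1·-1^1 = -1.
(a,b)_37: α=1, u≡15; β=1, v≡25 (mod 37); (15|37)=-1, (25|37)=+1; sign (−1)^0·-1^1·+1^1 = -1.
(a,b)_13: α=1, u≡2; β=0, v≡9 (mod 13); (2|13)=-1, (9|13)=+1; sign (−1)^0·-1^0·+1^1 = +1.
(a,b)_∞: sgn(13590944081)=+, sgn(50836187)=+, so +1.
(a,b)_11: α=-1, u≡7; β=-2, v≡8 (mod 11); (7|11)=-1, (8|11)=-1; sign (−1)^0·-1^-2·-1^-1 = -1.
(a,b)_23: α=2, u≡19; β=1, v≡22 (mod 23); (19|23)=-1, (22|23)=-1; sign (−1)^0·-1^1·-1^2 = -1.
(a,b)_5: α=-2, u≡1; β=0, v≡3 (mod 5); (1|5)=+1, (3|5)=-1; sign (−1)^0·+1^0·-1^-2 = +1.
(a,b)_2: α=-2, β=0; u≡1, v≡3 (mod 8); ε(u)ε(v)=0·1, αω(v)=-2·1, βω(u)=0·0; sum ≡ 0  ⇒  +1.
(a,b)_41: α=1, u≡11; β=1, v≡35 (mod 41); (11|41)=-1, (35|41)=-1; sign (−1)^0·-1^1·-1^1 = +1.
(a,b)_3: α=2, u≡2; β=-2, v≡2 (mod 3); (2|3)=-1, (2|3)=-1; sign (−1)^0·-1^-2·-1^2 = +1.
(a,b)_43: α=1, u≡28; β=0, v≡12 (mod 43); (28|43)=-1, (12|43)=-1; sign (−1)^0·-1^0·-1^1 = -1.
(a,b)_31: α=1, u≡2; β=1, v≡2 (mod 31); (2|31)=+1, (2|31)=+1; sign (−1)^1·+1^1·+1^1 = -1.
(a,b)_7: α=-2, u≡2; β=0, v≡6 (mod 7); (2|7)=+1, (6|7)=-1; sign (−1)^0·+1^0·-1^-2 = +1.
(13590944081, 50836187 / ℚ) ramifies at {11, 23, 31, 37, 43, 47}: a division algebra.

[11, 23, 31, 37, 43, 47]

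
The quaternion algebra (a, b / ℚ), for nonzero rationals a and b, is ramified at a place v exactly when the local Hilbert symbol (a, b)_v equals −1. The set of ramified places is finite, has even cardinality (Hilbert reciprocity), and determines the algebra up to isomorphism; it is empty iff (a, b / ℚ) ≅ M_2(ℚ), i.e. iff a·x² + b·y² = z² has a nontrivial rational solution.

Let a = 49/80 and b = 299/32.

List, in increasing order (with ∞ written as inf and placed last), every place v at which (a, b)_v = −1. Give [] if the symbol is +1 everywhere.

[2, 5, 13, 23]

Mod squares: a ≡ 5, b ≡ 598. Check v ∈ {∞, 2, 5, 7, 13, 23}.
v=2: v_2(a)=-4, v_2(b)=-5; units ≡ 5, 3 (mod 8); ε·ε+αω+βω = 0·1+-4·1+-5·1 ≡ 1  ⇒  (a,b)_2 = -1.
v=7: a=7^2·(≡5), b=7^0·(≡3) mod 7; (5|7)=-1, (3|7)=-1; (−1)^{2·0·3}·(-1)^0·(-1)^2 = +1.
v=5: a=5^-1·(≡4), b=5^0·(≡2) mod 5; (4|5)=+1, (2|5)=-1; (−1)^{-1·0·2}·(+1)^0·(-1)^-1 = -1.
v=∞: 5 > 0 and 598 > 0  ⇒  (a,b)_∞ = +1.
v=13: a=13^0·(≡5), b=13^1·(≡6) mod 13; (5|13)=-1, (6|13)=-1; (−1)^{0·1·6}·(-1)^1·(-1)^0 = -1.
v=23: a=23^0·(≡17), b=23^1·(≡4) mod 23; (17|23)=-1, (4|23)=+1; (−1)^{0·1·11}·(-1)^1·(+1)^0 = -1.
(5, 598 / ℚ) ramifies at {2, 5, 13, 23}: a division algebra.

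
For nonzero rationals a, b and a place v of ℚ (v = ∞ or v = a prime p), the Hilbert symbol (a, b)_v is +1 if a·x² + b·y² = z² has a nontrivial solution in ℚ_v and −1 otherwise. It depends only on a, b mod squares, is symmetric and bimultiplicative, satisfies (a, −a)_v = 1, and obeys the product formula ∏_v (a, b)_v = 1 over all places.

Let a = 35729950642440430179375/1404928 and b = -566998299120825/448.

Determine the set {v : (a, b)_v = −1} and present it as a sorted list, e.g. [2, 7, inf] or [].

Mod squares: a ≡ 3354169, b ≡ -62093031. Check v ∈ {∞, 2, 3, 5, 7, 11, 13, 23, 29, 31, 41}.
v=23: a=23^2·(≡15), b=23^1·(≡7) mod 23; (15|23)=-1, (7|23)=-1; (−1)^{2·1·11}·(-1)^1·(-1)^2 = -1.
v=13: a=13^3·(≡2), b=13^3·(≡8) mod 13; (2|13)=-1, (8|13)=-1; (−1)^{3·3·6}·(-1)^3·(-1)^3 = +1.
v=∞: 3354169 > 0 and -62093031 < 0  ⇒  (a,b)_∞ = +1.
v=2: v_2(a)=-12, v_2(b)=-6; units ≡ 1, 1 (mod 8); ε·ε+αω+βω = 0·0+-12·0+-6·0 ≡ 0  ⇒  (a,b)_2 = +1.
v=11: a=11^2·(≡4), b=11^1·(≡9) mod 11; (4|11)=+1, (9|11)=+1; (−1)^{2·1·5}·(+1)^1·(+1)^2 = +1.
v=41: a=41^3·(≡14), b=41^2·(≡6) mod 41; (14|41)=-1, (6|41)=-1; (−1)^{3·2·20}·(-1)^2·(-1)^3 = -1.
v=3: a=3^8·(≡1), b=3^3·(≡1) mod 3; (1|3)=+1, (1|3)=+1; (−1)^{8·3·1}·(+1)^3·(+1)^8 = +1.
v=7: a=7^-3·(≡5), b=7^-1·(≡2) mod 7; (5|7)=-1, (2|7)=+1; (−1)^{-3·-1·3}·(-1)^-1·(+1)^-3 = +1.
v=31: a=31^1·(≡5), b=31^1·(≡16) mod 31; (5|31)=+1, (16|31)=+1; (−1)^{1·1·15}·(+1)^1·(+1)^1 = -1.
v=29: a=29^1·(≡5), b=29^1·(≡2) mod 29; (5|29)=+1, (2|29)=-1; (−1)^{1·1·14}·(+1)^1·(-1)^1 = -1.
v=5: a=5^4·(≡4), b=5^2·(≡4) mod 5; (4|5)=+1, (4|5)=+1; (−1)^{4·2·2}·(+1)^2·(+1)^4 = +1.
|Ram(3354169, -62093031)| = 4, even; anisotropic at {23, 29, 31, 41}.

[23, 29, 31, 41]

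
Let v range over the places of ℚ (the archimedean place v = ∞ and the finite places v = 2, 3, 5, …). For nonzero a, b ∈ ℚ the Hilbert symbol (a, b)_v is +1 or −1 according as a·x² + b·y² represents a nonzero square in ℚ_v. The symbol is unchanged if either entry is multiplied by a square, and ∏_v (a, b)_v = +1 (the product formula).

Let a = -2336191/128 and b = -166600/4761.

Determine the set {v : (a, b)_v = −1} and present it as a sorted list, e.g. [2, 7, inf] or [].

Mod squares: a ≡ -4862, b ≡ -34. Check v ∈ {∞, 2, 3, 5, 7, 11, 13, 17, 23, 31}.
v=23: a=23^0·(≡15), b=23^-2·(≡9) mod 23; (15|23)=-1, (9|23)=+1; (−1)^{0·-2·11}·(-1)^-2·(+1)^0 = +1.
v=5: a=5^0·(≡3), b=5^2·(≡1) mod 5; (3|5)=-1, (1|5)=+1; (−1)^{0·2·2}·(-1)^2·(+1)^0 = +1.
v=∞: -4862 < 0 and -34 < 0  ⇒  (a,b)_∞ = -1.
v=31: a=31^2·(≡20), b=31^0·(≡10) mod 31; (20|31)=+1, (10|31)=+1; (−1)^{2·0·15}·(+1)^0·(+1)^2 = +1.
v=11: a=11^1·(≡1), b=11^0·(≡8) mod 11; (1|11)=+1, (8|11)=-1; (−1)^{1·0·5}·(+1)^0·(-1)^1 = -1.
v=2: v_2(a)=-7, v_2(b)=3; units ≡ 1, 7 (mod 8); ε·ε+αω+βω = 0·1+-7·0+3·0 ≡ 0  ⇒  (a,b)_2 = +1.
v=13: a=13^1·(≡4), b=13^0·(≡7) mod 13; (4|13)=+1, (7|13)=-1; (−1)^{1·0·6}·(+1)^0·(-1)^1 = -1.
v=7: a=7^0·(≡5), b=7^2·(≡2) mod 7; (5|7)=-1, (2|7)=+1; (−1)^{0·2·3}·(-1)^2·(+1)^0 = +1.
v=17: a=17^1·(≡10), b=17^1·(≡9) mod 17; (10|17)=-1, (9|17)=+1; (−1)^{1·1·8}·(-1)^1·(+1)^1 = -1.
v=3: a=3^0·(≡1), b=3^-2·(≡2) mod 3; (1|3)=+1, (2|3)=-1; (−1)^{0·-2·1}·(+1)^-2·(-1)^0 = +1.
Ram(-4862, -34) = {11, 13, 17, ∞}; no ℚ_11-point on the conic.

[11, 13, 17, inf]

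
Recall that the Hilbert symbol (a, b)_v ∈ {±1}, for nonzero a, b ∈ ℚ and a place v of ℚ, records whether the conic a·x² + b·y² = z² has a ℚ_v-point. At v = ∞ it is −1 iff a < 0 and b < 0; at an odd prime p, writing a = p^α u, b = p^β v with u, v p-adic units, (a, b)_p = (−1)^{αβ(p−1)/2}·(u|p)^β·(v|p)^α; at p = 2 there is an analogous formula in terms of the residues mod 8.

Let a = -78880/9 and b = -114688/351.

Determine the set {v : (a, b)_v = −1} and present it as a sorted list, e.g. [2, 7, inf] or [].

[2, 3, 5, 7, 29, inf]

(a, b) ≡ (-4930, -273) mod (ℚ^×)²; places V = {2, 3, 5, 7, 13, 17, 29, ∞}.
(a,b)_5: α=1, u≡1; β=0, v≡2 (mod 5); (1|5)=+1, (2|5)=-1; sign (−1)^0·+1^0·-1^1 = -1.
(a,b)_2: α=5, β=14; u≡7, v≡7 (mod 8); ε(u)ε(v)=1·1, αω(v)=5·0, βω(u)=14·0; sum ≡ 1  ⇒  -1.
(a,b)_3: α=-2, u≡2; β=-3, v≡2 (mod 3); (2|3)=-1, (2|3)=-1; sign (−1)^0·-1^-3·-1^-2 = -1.
(a,b)_∞: sgn(-4930)=−, sgn(-273)=−, so -1.
(a,b)_29: α=1, u≡20; β=0, v≡12 (mod 29); (20|29)=+1, (12|29)=-1; sign (−1)^0·+1^0·-1^1 = -1.
(a,b)_13: α=0, u≡12; β=-1, v≡11 (mod 13); (12|13)=+1, (11|13)=-1; sign (−1)^0·+1^-1·-1^0 = +1.
(a,b)_7: α=0, u≡5; β=1, v≡3 (mod 7); (5|7)=-1, (3|7)=-1; sign (−1)^0·-1^1·-1^0 = -1.
(a,b)_17: α=1, u≡2; β=0, v≡1 (mod 17); (2|17)=+1, (1|17)=+1; sign (−1)^0·+1^0·+1^1 = +1.
|Ram(-4930, -273)| = 6, even; anisotropic at {2, 3, 5, 7, 29, ∞}.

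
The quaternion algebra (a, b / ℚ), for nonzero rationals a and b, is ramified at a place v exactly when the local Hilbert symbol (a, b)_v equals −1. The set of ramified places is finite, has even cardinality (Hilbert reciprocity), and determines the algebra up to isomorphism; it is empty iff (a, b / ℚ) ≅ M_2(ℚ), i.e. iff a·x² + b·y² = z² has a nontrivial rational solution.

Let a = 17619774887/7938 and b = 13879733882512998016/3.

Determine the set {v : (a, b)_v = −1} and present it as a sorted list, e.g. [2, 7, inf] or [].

[2, 23, 37, 41]

Mod squares: a ≡ 394174, b ≡ 46398. Check v ∈ {∞, 2, 3, 7, 11, 13, 19, 23, 37, 41}.
v=3: a=3^-4·(≡1), b=3^-1·(≡1) mod 3; (1|3)=+1, (1|3)=+1; (−1)^{-4·-1·1}·(+1)^-1·(+1)^-4 = +1.
v=11: a=11^1·(≡2), b=11^3·(≡4) mod 11; (2|11)=-1, (4|11)=+1; (−1)^{1·3·5}·(-1)^3·(+1)^1 = +1.
v=7: a=7^-2·(≡1), b=7^0·(≡2) mod 7; (1|7)=+1, (2|7)=+1; (−1)^{-2·0·3}·(+1)^0·(+1)^-2 = +1.
v=41: a=41^1·(≡33), b=41^2·(≡27) mod 41; (33|41)=+1, (27|41)=-1; (−1)^{1·2·20}·(+1)^2·(-1)^1 = -1.
v=19: a=19^1·(≡11), b=19^5·(≡12) mod 19; (11|19)=+1, (12|19)=-1; (−1)^{1·5·9}·(+1)^5·(-1)^1 = +1.
v=∞: 394174 > 0 and 46398 > 0  ⇒  (a,b)_∞ = +1.
v=2: v_2(a)=-1, v_2(b)=7; units ≡ 7, 7 (mod 8); ε·ε+αω+βω = 1·1+-1·0+7·0 ≡ 1  ⇒  (a,b)_2 = -1.
v=37: a=37^0·(≡2), b=37^1·(≡12) mod 37; (2|37)=-1, (12|37)=+1; (−1)^{0·1·18}·(-1)^1·(+1)^0 = -1.
v=13: a=13^2·(≡3), b=13^0·(≡12) mod 13; (3|13)=+1, (12|13)=+1; (−1)^{2·0·6}·(+1)^0·(+1)^2 = +1.
v=23: a=23^3·(≡4), b=23^2·(≡21) mod 23; (4|23)=+1, (21|23)=-1; (−1)^{3·2·11}·(+1)^2·(-1)^3 = -1.
(394174, 46398 / ℚ) ramifies at {2, 23, 37, 41}: a division algebra.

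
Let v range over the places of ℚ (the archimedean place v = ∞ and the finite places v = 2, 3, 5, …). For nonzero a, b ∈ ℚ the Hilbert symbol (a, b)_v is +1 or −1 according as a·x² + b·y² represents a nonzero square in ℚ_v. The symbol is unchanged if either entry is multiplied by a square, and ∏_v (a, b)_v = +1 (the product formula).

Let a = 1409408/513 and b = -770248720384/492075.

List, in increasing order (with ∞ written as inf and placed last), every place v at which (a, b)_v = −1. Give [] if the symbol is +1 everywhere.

[2, 3, 7, 13]

(a, b) ≡ (10374, -57) mod (ℚ^×)²; places V = {2, 3, 5, 7, 11, 13, 19, ∞}.
(a,b)_7: α=1, u≡5; β=0, v≡6 (mod 7); (5|7)=-1, (6|7)=-1; sign (−1)^0·-1^0·-1^1 = -1.
(a,b)_2: α=7, β=14; u≡3, v≡7 (mod 8); ε(u)ε(v)=1·1, αω(v)=7·0, βω(u)=14·1; sum ≡ 1  ⇒  -1.
(a,b)_19: α=-1, u≡8; β=1, v≡16 (mod 19); (8|19)=-1, (16|19)=+1; sign (−1)^1·-1^1·+1^-1 = +1.
(a,b)_5: α=0, u≡1; β=-2, v≡2 (mod 5); (1|5)=+1, (2|5)=-1; sign (−1)^0·+1^-2·-1^0 = +1.
(a,b)_11: α=2, u≡3; β=4, v≡5 (mod 11); (3|11)=+1, (5|11)=+1; sign (−1)^0·+1^4·+1^2 = +1.
(a,b)_∞: sgn(10374)=+, sgn(-57)=−, so +1.
(a,b)_3: α=-3, u≡2; β=-9, v≡2 (mod 3); (2|3)=-1, (2|3)=-1; sign (−1)^1·-1^-9·-1^-3 = -1.
(a,b)_13: α=1, u≡8; β=2, v≡7 (mod 13); (8|13)=-1, (7|13)=-1; sign (−1)^0·-1^2·-1^1 = -1.
Ram(10374, -57) = {2, 3, 7, 13}; no ℚ_2-point on the conic.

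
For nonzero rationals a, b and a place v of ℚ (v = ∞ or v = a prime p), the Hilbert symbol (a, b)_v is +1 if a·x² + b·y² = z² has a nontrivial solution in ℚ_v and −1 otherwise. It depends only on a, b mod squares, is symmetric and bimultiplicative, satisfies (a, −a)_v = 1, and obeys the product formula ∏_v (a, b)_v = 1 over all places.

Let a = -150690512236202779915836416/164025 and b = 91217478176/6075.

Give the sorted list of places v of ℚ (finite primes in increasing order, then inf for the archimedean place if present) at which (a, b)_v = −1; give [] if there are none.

Mod squares: a ≡ -501239, b ≡ 141349398. Check v ∈ {∞, 2, 3, 5, 11, 19, 23, 31, 37, 47}.
v=31: a=31^3·(≡15), b=31^1·(≡27) mod 31; (15|31)=-1, (27|31)=-1; (−1)^{3·1·15}·(-1)^1·(-1)^3 = -1.
v=3: a=3^-8·(≡1), b=3^-5·(≡2) mod 3; (1|3)=+1, (2|3)=-1; (−1)^{-8·-5·1}·(+1)^-5·(-1)^-8 = +1.
v=11: a=11^0·(≡4), b=11^2·(≡9) mod 11; (4|11)=+1, (9|11)=+1; (−1)^{0·2·5}·(+1)^2·(+1)^0 = +1.
v=37: a=37^3·(≡24), b=37^1·(≡34) mod 37; (24|37)=-1, (34|37)=+1; (−1)^{3·1·18}·(-1)^1·(+1)^3 = -1.
v=2: v_2(a)=10, v_2(b)=5; units ≡ 1, 3 (mod 8); ε·ε+αω+βω = 0·1+10·1+5·0 ≡ 0  ⇒  (a,b)_2 = +1.
v=47: a=47^2·(≡27), b=47^1·(≡23) mod 47; (27|47)=+1, (23|47)=-1; (−1)^{2·1·23}·(+1)^1·(-1)^2 = +1.
v=5: a=5^-2·(≡4), b=5^-2·(≡2) mod 5; (4|5)=+1, (2|5)=-1; (−1)^{-2·-2·2}·(+1)^-2·(-1)^-2 = +1.
v=∞: -501239 < 0 and 141349398 > 0  ⇒  (a,b)_∞ = +1.
v=19: a=19^3·(≡10), b=19^1·(≡4) mod 19; (10|19)=-1, (4|19)=+1; (−1)^{3·1·9}·(-1)^1·(+1)^3 = +1.
v=23: a=23^5·(≡20), b=23^1·(≡9) mod 23; (20|23)=-1, (9|23)=+1; (−1)^{5·1·11}·(-1)^1·(+1)^5 = +1.
(-501239, 141349398 / ℚ) ramifies at {31, 37}: a division algebra.

[31, 37]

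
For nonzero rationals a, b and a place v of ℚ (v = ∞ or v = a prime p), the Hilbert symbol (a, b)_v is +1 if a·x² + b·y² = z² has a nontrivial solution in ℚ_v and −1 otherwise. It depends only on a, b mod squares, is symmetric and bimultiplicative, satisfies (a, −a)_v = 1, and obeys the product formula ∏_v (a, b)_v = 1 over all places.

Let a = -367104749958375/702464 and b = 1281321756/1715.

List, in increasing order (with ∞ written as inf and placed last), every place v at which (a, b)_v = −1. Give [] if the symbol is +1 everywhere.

[2, 3, 7, 11, 13, 17]

(a, b) ≡ (-210, 85085) mod (ℚ^×)²; places V = {2, 3, 5, 7, 11, 13, 17, 37, ∞}.
(a,b)_11: α=4, u≡7; β=5, v≡8 (mod 11); (7|11)=-1, (8|11)=-1; sign (−1)^0·-1^5·-1^4 = -1.
(a,b)_7: α=-3, u≡3; β=-3, v≡3 (mod 7); (3|7)=-1, (3|7)=-1; sign (−1)^1·-1^-3·-1^-3 = -1.
(a,b)_13: α=2, u≡8; β=1, v≡6 (mod 13); (8|13)=-1, (6|13)=-1; sign (−1)^0·-1^1·-1^2 = -1.
(a,b)_∞: sgn(-210)=−, sgn(85085)=+, so +1.
(a,b)_17: α=2, u≡10; β=1, v≡6 (mod 17); (10|17)=-1, (6|17)=-1; sign (−1)^0·-1^1·-1^2 = -1.
(a,b)_3: α=1, u≡2; β=2, v≡2 (mod 3); (2|3)=-1, (2|3)=-1; sign (−1)^0·-1^2·-1^1 = -1.
(a,b)_37: α=2, u≡36; β=0, v≡22 (mod 37); (36|37)=+1, (22|37)=-1; sign (−1)^0·+1^0·-1^2 = +1.
(a,b)_5: α=3, u≡2; β=-1, v≡2 (mod 5); (2|5)=-1, (2|5)=-1; sign (−1)^0·-1^-1·-1^3 = +1.
(a,b)_2: α=-11, β=2; u≡7, v≡5 (mod 8); ε(u)ε(v)=1·0, αω(v)=-11·1, βω(u)=2·0; sum ≡ 1  ⇒  -1.
(-210, 85085 / ℚ) ramifies at {2, 3, 7, 11, 13, 17}: a division algebra.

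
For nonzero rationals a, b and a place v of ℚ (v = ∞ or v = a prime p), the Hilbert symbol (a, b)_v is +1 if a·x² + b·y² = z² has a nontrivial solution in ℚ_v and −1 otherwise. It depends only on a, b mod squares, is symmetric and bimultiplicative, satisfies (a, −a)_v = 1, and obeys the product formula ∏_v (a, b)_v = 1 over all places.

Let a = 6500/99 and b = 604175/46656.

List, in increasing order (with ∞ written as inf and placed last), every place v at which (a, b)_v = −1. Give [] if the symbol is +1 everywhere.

(a, b) ≡ (715, 143) mod (ℚ^×)²; places V = {2, 3, 5, 11, 13, ∞}.
(a,b)_11: α=-1, u≡6; β=1, v≡7 (mod 11); (6|11)=-1, (7|11)=-1; sign (−1)^1·-1^1·-1^-1 = -1.
(a,b)_∞: sgn(715)=+, sgn(143)=+, so +1.
(a,b)_13: α=1, u≡4; β=3, v≡11 (mod 13); (4|13)=+1, (11|13)=-1; sign (−1)^0·+1^3·-1^1 = -1.
(a,b)_5: α=3, u≡3; β=2, v≡2 (mod 5); (3|5)=-1, (2|5)=-1; sign (−1)^0·-1^2·-1^3 = -1.
(a,b)_3: α=-2, u≡1; β=-6, v≡2 (mod 3); (1|3)=+1, (2|3)=-1; sign (−1)^0·+1^-6·-1^-2 = +1.
(a,b)_2: α=2, β=-6; u≡3, v≡7 (mod 8); ε(u)ε(v)=1·1, αω(v)=2·0, βω(u)=-6·1; sum ≡ 1  ⇒  -1.
|Ram(715, 143)| = 4, even; anisotropic at {2, 5, 11, 13}.

[2, 5, 11, 13]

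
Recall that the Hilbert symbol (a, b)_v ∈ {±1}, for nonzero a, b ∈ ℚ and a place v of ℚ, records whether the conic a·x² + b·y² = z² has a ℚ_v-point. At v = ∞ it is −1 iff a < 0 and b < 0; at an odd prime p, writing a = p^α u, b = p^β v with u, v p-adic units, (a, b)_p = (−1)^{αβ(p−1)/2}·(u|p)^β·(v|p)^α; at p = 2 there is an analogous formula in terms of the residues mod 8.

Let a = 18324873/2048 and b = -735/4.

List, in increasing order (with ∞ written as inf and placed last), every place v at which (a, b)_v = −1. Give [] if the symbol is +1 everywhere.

(a, b) ≡ (114, -15) mod (ℚ^×)²; places V = {2, 3, 5, 7, 19, ∞}.
(a,b)_∞: sgn(114)=+, sgn(-15)=−, so +1.
(a,b)_3: α=9, u≡2; β=1, v≡1 (mod 3); (2|3)=-1, (1|3)=+1; sign (−1)^1·-1^1·+1^9 = +1.
(a,b)_19: α=1, u≡17; β=0, v≡11 (mod 19); (17|19)=+1, (11|19)=+1; sign (−1)^0·+1^0·+1^1 = +1.
(a,b)_7: α=2, u≡4; β=2, v≡5 (mod 7); (4|7)=+1, (5|7)=-1; sign (−1)^0·+1^2·-1^2 = +1.
(a,b)_2: α=-11, β=-2; u≡1, v≡1 (mod 8); ε(u)ε(v)=0·0, αω(v)=-11·0, βω(u)=-2·0; sum ≡ 0  ⇒  +1.
(a,b)_5: α=0, u≡1; β=1, v≡2 (mod 5); (1|5)=+1, (2|5)=-1; sign (−1)^0·+1^1·-1^0 = +1.
Every local symbol is +1, so the conic 114·x² + -15·y² = z² has ℚ_v-points for all v and hence a ℚ-point; (a, b / ℚ) ≅ M_2(ℚ).

[]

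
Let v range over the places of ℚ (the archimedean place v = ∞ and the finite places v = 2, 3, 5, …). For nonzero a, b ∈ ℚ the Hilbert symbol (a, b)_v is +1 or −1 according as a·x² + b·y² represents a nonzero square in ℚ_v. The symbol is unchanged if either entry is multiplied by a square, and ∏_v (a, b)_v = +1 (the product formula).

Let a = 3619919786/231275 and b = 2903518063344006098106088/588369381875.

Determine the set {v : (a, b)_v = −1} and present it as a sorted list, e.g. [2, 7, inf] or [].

[2, 19]

(a, b) ≡ (2926, 49742) mod (ℚ^×)²; places V = {2, 5, 7, 11, 17, 19, 29, 31, ∞}.
(a,b)_∞: sgn(2926)=+, sgn(49742)=+, so +1.
(a,b)_7: α=3, u≡6; β=9, v≡4 (mod 7); (6|7)=-1, (4|7)=+1; sign (−1)^1·-1^9·+1^3 = +1.
(a,b)_17: α=2, u≡13; β=5, v≡2 (mod 17); (13|17)=+1, (2|17)=+1; sign (−1)^0·+1^5·+1^2 = +1.
(a,b)_29: α=-2, u≡17; β=-4, v≡1 (mod 29); (17|29)=-1, (1|29)=+1; sign (−1)^0·-1^-4·+1^-2 = +1.
(a,b)_5: α=-2, u≡1; β=-4, v≡3 (mod 5); (1|5)=+1, (3|5)=-1; sign (−1)^0·+1^-4·-1^-2 = +1.
(a,b)_19: α=1, u≡18; β=3, v≡10 (mod 19); (18|19)=-1, (10|19)=-1; sign (−1)^1·-1^3·-1^1 = -1.
(a,b)_31: α=2, u≡30; β=4, v≡16 (mod 31); (30|31)=-1, (16|31)=+1; sign (−1)^0·-1^4·+1^2 = +1.
(a,b)_2: α=1, β=3; u≡7, v≡7 (mod 8); ε(u)ε(v)=1·1, αω(v)=1·0, βω(u)=3·0; sum ≡ 1  ⇒  -1.
(a,b)_11: α=-1, u≡8; β=-3, v≡1 (mod 11); (8|11)=-1, (1|11)=+1; sign (−1)^1·-1^-3·+1^-1 = +1.
|Ram(2926, 49742)| = 2, even; anisotropic at {2, 19}.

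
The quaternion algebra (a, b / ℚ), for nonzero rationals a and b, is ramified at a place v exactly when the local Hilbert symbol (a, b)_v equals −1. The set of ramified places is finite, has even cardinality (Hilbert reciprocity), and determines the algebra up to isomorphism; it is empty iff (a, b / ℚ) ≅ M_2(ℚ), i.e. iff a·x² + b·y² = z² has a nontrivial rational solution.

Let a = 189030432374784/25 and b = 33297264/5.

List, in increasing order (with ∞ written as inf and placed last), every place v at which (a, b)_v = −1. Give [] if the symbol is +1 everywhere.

(a, b) ≡ (6006, 195) mod (ℚ^×)²; places V = {2, 3, 5, 7, 11, 13, ∞}.
(a,b)_3: α=5, u≡1; β=3, v≡2 (mod 3); (1|3)=+1, (2|3)=-1; sign (−1)^1·+1^3·-1^5 = +1.
(a,b)_5: α=-2, u≡4; β=-1, v≡4 (mod 5); (4|5)=+1, (4|5)=+1; sign (−1)^0·+1^-1·+1^-2 = +1.
(a,b)_13: α=1, u≡2; β=1, v≡11 (mod 13); (2|13)=-1, (11|13)=-1; sign (−1)^0·-1^1·-1^1 = +1.
(a,b)_∞: sgn(6006)=+, sgn(195)=+, so +1.
(a,b)_2: α=17, β=4; u≡3, v≡3 (mod 8); ε(u)ε(v)=1·1, αω(v)=17·1, βω(u)=4·1; sum ≡ 0  ⇒  +1.
(a,b)_11: α=3, u≡2; β=2, v≡6 (mod 11); (2|11)=-1, (6|11)=-1; sign (−1)^0·-1^2·-1^3 = -1.
(a,b)_7: α=3, u≡2; β=2, v≡5 (mod 7); (2|7)=+1, (5|7)=-1; sign (−1)^0·+1^2·-1^3 = -1.
Ram(6006, 195) = {7, 11}; no ℚ_7-point on the conic.

[7, 11]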